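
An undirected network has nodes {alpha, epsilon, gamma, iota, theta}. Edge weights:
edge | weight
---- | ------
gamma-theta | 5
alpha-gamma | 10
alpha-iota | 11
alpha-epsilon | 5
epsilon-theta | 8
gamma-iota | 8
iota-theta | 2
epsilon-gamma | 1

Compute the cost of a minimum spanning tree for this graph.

Sort edges by weight, then run Kruskal:
epsilon-gamma (1): add — endpoints in different components.
iota-theta (2): add — endpoints in different components.
alpha-epsilon (5): add — endpoints in different components.
gamma-theta (5): add — endpoints in different components.
MST edges: epsilon-gamma, iota-theta, alpha-epsilon, gamma-theta; total weight 1+2+5+5 = 13.

13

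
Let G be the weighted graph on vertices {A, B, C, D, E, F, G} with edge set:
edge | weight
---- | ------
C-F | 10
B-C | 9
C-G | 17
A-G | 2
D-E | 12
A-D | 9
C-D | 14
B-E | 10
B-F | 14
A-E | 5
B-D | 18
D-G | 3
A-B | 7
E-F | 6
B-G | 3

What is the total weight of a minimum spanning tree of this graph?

Kruskal's algorithm — process edges by increasing weight (ties by edge label):
A-G (2): add — endpoints in different components.
B-G (3): add — endpoints in different components.
D-G (3): add — endpoints in different components.
A-E (5): add — endpoints in different components.
E-F (6): add — endpoints in different components.
A-B (7): skip — A and B already connected.
A-D (9): skip — A and D already connected.
B-C (9): add — endpoints in different components.
MST edges: A-G, B-G, D-G, A-E, E-F, B-C; total weight 2+3+3+5+6+9 = 28.

28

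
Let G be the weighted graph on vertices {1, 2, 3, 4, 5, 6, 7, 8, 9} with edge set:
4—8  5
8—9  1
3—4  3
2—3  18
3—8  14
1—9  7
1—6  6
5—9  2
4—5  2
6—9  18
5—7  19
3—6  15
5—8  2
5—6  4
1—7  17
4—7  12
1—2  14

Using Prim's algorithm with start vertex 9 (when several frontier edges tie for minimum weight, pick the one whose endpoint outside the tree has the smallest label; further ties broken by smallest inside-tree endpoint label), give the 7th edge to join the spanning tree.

4-7

Prim's algorithm from 9:
Step 1: cheapest edge leaving the tree is 8—9 (1); add 8.
Step 2: cheapest edge leaving the tree is 5—8 (2); add 5.
Step 3: cheapest edge leaving the tree is 4—5 (2); add 4.
Step 4: cheapest edge leaving the tree is 3—4 (3); add 3.
Step 5: cheapest edge leaving the tree is 5—6 (4); add 6.
Step 6: cheapest edge leaving the tree is 1—6 (6); add 1.
Step 7: cheapest edge leaving the tree is 4—7 (12); add 7.
Step 8: cheapest edge leaving the tree is 1—2 (14); add 2.
The 7th edge added is 4—7.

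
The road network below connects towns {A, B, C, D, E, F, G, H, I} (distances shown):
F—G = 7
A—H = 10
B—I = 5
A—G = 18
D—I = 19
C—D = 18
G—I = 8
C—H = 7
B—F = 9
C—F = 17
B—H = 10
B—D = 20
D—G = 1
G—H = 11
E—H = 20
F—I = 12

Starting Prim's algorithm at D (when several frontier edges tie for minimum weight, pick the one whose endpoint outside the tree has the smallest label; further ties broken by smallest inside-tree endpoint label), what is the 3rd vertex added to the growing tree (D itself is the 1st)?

Grow the tree from D using Prim:
Step 1: cheapest edge leaving the tree is D—G (1); add G.
Step 2: cheapest edge leaving the tree is F—G (7); add F.
Step 3: cheapest edge leaving the tree is G—I (8); add I.
Step 4: cheapest edge leaving the tree is B—I (5); add B.
Step 5: cheapest edge leaving the tree is B—H (10); add H.
Step 6: cheapest edge leaving the tree is C—H (7); add C.
Step 7: cheapest edge leaving the tree is A—H (10); add A.
Step 8: cheapest edge leaving the tree is E—H (20); add E.
Vertex order: D, G, F, I, B, H, C, A, E. The 3rd vertex is F.

F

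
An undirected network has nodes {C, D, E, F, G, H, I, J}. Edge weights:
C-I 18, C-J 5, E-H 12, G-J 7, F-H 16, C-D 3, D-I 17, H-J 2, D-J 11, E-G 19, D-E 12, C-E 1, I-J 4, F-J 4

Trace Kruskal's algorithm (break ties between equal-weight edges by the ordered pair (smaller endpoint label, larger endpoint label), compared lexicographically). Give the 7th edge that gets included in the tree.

G-J

Sort edges by weight, then run Kruskal:
C-E (1): add — endpoints in different components.
H-J (2): add — endpoints in different components.
C-D (3): add — endpoints in different components.
F-J (4): add — endpoints in different components.
I-J (4): add — endpoints in different components.
C-J (5): add — endpoints in different components.
G-J (7): add — endpoints in different components.
The 7th edge added is G-J.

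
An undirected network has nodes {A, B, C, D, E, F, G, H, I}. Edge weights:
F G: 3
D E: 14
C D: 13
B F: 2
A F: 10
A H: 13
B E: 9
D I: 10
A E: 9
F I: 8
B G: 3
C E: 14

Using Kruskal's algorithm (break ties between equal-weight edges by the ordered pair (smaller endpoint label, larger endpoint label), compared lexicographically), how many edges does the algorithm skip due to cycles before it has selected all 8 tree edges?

2

Kruskal: consider edges lightest-first.
B F (2): add — endpoints in different components.
B G (3): add — endpoints in different components.
F G (3): skip — F and G already connected.
F I (8): add — endpoints in different components.
A E (9): add — endpoints in different components.
B E (9): add — endpoints in different components.
A F (10): skip — A and F already connected.
D I (10): add — endpoints in different components.
A H (13): add — endpoints in different components.
C D (13): add — endpoints in different components.
Edges rejected before the tree was complete: 2.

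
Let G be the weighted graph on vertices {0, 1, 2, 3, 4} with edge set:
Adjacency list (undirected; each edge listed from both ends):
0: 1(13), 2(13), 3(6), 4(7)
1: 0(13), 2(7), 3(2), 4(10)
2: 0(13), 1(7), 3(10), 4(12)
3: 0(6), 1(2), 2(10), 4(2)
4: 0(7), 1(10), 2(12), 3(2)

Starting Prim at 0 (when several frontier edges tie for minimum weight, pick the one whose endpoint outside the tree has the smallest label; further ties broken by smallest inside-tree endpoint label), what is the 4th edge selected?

Prim's algorithm from 0:
Step 1: cheapest edge leaving the tree is 0–3 (6); add 3.
Step 2: cheapest edge leaving the tree is 1–3 (2); add 1.
Step 3: cheapest edge leaving the tree is 3–4 (2); add 4.
Step 4: cheapest edge leaving the tree is 1–2 (7); add 2.
The 4th edge added is 1–2.

1-2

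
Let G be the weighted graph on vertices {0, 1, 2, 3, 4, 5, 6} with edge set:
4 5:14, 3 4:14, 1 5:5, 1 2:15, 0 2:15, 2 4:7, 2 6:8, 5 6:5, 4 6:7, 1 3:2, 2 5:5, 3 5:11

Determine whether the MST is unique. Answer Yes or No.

No

Kruskal: consider edges lightest-first.
1 3 (2): add. Components now {0} {1,3} {2} {4} {5} {6}
1 5 (5): add. Components now {0} {1,3,5} {2} {4} {6}
2 5 (5): add. Components now {0} {1,2,3,5} {4} {6}
5 6 (5): add. Components now {0} {1,2,3,5,6} {4}
2 4 (7): add. Components now {0} {1,2,3,4,5,6}
4 6 (7): skip — 4 and 6 already connected.
2 6 (8): skip — 2 and 6 already connected.
3 5 (11): skip — 3 and 5 already connected.
3 4 (14): skip — 3 and 4 already connected.
4 5 (14): skip — 4 and 5 already connected.
0 2 (15): add. Components now {0,1,2,3,4,5,6}
Non-tree edge 4 6 has weight 7, equal to the heaviest edge on its tree cycle — swapping gives another MST of the same weight. Not unique.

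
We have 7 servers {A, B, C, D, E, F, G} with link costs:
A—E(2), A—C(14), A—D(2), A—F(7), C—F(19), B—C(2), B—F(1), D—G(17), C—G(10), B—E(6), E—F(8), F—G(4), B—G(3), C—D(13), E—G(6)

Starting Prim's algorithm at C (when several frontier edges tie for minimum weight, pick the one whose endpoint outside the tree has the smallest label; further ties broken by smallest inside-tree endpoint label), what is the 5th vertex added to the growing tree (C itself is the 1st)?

E

Prim's algorithm from C:
Step 1: cheapest edge leaving the tree is B—C (2); add B.
Step 2: cheapest edge leaving the tree is B—F (1); add F.
Step 3: cheapest edge leaving the tree is B—G (3); add G.
Step 4: cheapest edge leaving the tree is B—E (6); add E.
Step 5: cheapest edge leaving the tree is A—E (2); add A.
Step 6: cheapest edge leaving the tree is A—D (2); add D.
Vertex order: C, B, F, G, E, A, D. The 5th vertex is E.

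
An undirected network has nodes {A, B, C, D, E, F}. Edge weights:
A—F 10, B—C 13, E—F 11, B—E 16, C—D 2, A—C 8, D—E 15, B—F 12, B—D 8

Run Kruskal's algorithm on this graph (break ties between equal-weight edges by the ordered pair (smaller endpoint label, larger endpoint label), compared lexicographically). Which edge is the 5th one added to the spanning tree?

E-F

Kruskal's algorithm — process edges by increasing weight (ties by edge label):
C—D (2): add. Components now {A} {B} {C,D} {E} {F}
A—C (8): add. Components now {A,C,D} {B} {E} {F}
B—D (8): add. Components now {A,B,C,D} {E} {F}
A—F (10): add. Components now {A,B,C,D,F} {E}
E—F (11): add. Components now {A,B,C,D,E,F}
The 5th edge added is E—F.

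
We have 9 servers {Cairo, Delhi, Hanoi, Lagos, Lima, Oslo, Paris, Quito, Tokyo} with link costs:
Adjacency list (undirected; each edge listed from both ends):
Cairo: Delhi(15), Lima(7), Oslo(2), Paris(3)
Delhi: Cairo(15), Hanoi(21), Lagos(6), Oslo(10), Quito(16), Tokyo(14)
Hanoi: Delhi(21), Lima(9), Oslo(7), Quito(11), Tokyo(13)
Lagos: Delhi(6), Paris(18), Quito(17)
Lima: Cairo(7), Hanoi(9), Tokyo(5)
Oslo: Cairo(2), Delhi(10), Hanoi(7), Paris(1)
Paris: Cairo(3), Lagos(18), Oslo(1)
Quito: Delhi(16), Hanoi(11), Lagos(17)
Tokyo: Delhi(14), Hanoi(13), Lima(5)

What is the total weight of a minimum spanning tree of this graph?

Kruskal's algorithm — process edges by increasing weight (ties by edge label):
Oslo—Paris (1): add — endpoints in different components.
Cairo—Oslo (2): add — endpoints in different components.
Cairo—Paris (3): skip — Cairo and Paris already connected.
Lima—Tokyo (5): add — endpoints in different components.
Delhi—Lagos (6): add — endpoints in different components.
Cairo—Lima (7): add — endpoints in different components.
Hanoi—Oslo (7): add — endpoints in different components.
Hanoi—Lima (9): skip — Hanoi and Lima already connected.
Delhi—Oslo (10): add — endpoints in different components.
Hanoi—Quito (11): add — endpoints in different components.
MST edges: Oslo—Paris, Cairo—Oslo, Lima—Tokyo, Delhi—Lagos, Cairo—Lima, Hanoi—Oslo, Delhi—Oslo, Hanoi—Quito; total weight 1+2+5+6+7+7+10+11 = 49.

49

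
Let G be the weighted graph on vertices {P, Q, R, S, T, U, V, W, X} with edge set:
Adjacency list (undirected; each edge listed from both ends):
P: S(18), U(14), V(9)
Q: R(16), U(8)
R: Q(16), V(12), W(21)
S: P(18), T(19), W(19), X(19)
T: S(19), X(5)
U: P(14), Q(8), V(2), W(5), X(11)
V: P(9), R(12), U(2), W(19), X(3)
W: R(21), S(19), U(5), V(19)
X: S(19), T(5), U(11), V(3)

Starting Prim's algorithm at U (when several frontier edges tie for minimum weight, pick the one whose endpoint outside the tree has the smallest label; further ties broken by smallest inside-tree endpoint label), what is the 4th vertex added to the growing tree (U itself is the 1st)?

T

Grow the tree from U using Prim:
Step 1: cheapest edge leaving the tree is U-V (2); add V.
Step 2: cheapest edge leaving the tree is V-X (3); add X.
Step 3: cheapest edge leaving the tree is T-X (5); add T.
Step 4: cheapest edge leaving the tree is U-W (5); add W.
Step 5: cheapest edge leaving the tree is Q-U (8); add Q.
Step 6: cheapest edge leaving the tree is P-V (9); add P.
Step 7: cheapest edge leaving the tree is R-V (12); add R.
Step 8: cheapest edge leaving the tree is P-S (18); add S.
Vertex order: U, V, X, T, W, Q, P, R, S. The 4th vertex is T.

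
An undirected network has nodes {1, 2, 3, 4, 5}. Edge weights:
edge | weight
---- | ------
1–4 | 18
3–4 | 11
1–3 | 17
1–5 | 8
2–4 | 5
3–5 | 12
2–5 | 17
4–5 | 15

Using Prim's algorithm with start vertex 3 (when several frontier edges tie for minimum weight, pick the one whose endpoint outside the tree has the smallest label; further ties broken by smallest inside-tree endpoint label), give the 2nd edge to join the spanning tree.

Grow the tree from 3 using Prim:
Step 1: cheapest edge leaving the tree is 3–4 (11); add 4.
Step 2: cheapest edge leaving the tree is 2–4 (5); add 2.
Step 3: cheapest edge leaving the tree is 3–5 (12); add 5.
Step 4: cheapest edge leaving the tree is 1–5 (8); add 1.
The 2nd edge added is 2–4.

2-4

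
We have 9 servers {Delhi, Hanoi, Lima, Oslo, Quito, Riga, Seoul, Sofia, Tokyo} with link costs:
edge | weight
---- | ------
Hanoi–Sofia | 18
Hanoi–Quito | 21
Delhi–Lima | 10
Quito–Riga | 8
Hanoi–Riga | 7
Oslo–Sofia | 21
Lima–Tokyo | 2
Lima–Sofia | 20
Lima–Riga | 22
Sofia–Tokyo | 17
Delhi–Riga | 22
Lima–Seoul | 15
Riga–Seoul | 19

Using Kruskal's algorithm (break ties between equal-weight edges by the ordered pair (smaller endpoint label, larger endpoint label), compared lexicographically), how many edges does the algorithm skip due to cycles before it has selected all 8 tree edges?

Sort edges by weight, then run Kruskal:
Lima–Tokyo (2): add — endpoints in different components.
Hanoi–Riga (7): add — endpoints in different components.
Quito–Riga (8): add — endpoints in different components.
Delhi–Lima (10): add — endpoints in different components.
Lima–Seoul (15): add — endpoints in different components.
Sofia–Tokyo (17): add — endpoints in different components.
Hanoi–Sofia (18): add — endpoints in different components.
Riga–Seoul (19): skip — Riga and Seoul already connected.
Lima–Sofia (20): skip — Lima and Sofia already connected.
Hanoi–Quito (21): skip — Hanoi and Quito already connected.
Oslo–Sofia (21): add — endpoints in different components.
Edges rejected before the tree was complete: 3.

3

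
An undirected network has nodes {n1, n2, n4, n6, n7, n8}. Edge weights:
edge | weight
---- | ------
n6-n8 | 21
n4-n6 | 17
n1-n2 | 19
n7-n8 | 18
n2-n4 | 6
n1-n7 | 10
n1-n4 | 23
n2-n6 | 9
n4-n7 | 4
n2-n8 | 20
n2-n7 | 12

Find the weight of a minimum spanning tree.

47

Prim, starting at n4.
Step 1: frontier [n4-n7 4, n2-n4 6, n4-n6 17, n1-n4 23] → take n4-n7 (4); add n7.
Step 2: frontier [n2-n4 6, n4-n6 17, n1-n4 23, n1-n7 10, n2-n7 12, n7-n8 18] → take n2-n4 (6); add n2.
Step 3: frontier [n2-n6 9, n1-n2 19, n2-n8 20, n4-n6 17, n1-n4 23, n1-n7 10, n7-n8 18] → take n2-n6 (9); add n6.
Step 4: frontier [n1-n2 19, n2-n8 20, n1-n4 23, n6-n8 21, n1-n7 10, n7-n8 18] → take n1-n7 (10); add n1.
Step 5: frontier [n2-n8 20, n6-n8 21, n7-n8 18] → take n7-n8 (18); add n8.
MST edges: n4-n7, n2-n4, n2-n6, n1-n7, n7-n8; total weight 4+6+9+10+18 = 47.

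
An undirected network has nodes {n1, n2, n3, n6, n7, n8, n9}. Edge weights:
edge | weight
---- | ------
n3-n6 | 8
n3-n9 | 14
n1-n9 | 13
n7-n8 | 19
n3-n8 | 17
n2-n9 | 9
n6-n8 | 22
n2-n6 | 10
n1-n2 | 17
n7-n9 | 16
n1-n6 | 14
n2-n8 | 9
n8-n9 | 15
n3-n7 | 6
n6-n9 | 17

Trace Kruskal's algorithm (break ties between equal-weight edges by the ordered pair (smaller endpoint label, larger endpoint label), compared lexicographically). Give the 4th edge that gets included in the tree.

n2-n9

Kruskal: consider edges lightest-first.
n3-n7 (6): add. Components now {n9} {n2} {n6} {n3,n7} {n1} {n8}
n3-n6 (8): add. Components now {n9} {n2} {n3,n6,n7} {n1} {n8}
n2-n8 (9): add. Components now {n9} {n2,n8} {n3,n6,n7} {n1}
n2-n9 (9): add. Components now {n2,n8,n9} {n3,n6,n7} {n1}
n2-n6 (10): add. Components now {n2,n3,n6,n7,n8,n9} {n1}
n1-n9 (13): add. Components now {n1,n2,n3,n6,n7,n8,n9}
The 4th edge added is n2-n9.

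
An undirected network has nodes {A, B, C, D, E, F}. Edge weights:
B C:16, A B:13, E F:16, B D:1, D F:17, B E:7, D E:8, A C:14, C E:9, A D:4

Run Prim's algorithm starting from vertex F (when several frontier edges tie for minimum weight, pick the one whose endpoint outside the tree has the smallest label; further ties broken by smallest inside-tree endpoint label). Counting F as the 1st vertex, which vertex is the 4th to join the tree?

D

Prim's algorithm from F:
Step 1: frontier [E F 16, D F 17] → take E F (16); add E.
Step 2: frontier [B E 7, D E 8, C E 9, D F 17] → take B E (7); add B.
Step 3: frontier [B D 1, A B 13, B C 16, D E 8, C E 9, D F 17] → take B D (1); add D.
Step 4: frontier [A B 13, B C 16, A D 4, C E 9] → take A D (4); add A.
Step 5: frontier [A C 14, B C 16, C E 9] → take C E (9); add C.
Vertex order: F, E, B, D, A, C. The 4th vertex is D.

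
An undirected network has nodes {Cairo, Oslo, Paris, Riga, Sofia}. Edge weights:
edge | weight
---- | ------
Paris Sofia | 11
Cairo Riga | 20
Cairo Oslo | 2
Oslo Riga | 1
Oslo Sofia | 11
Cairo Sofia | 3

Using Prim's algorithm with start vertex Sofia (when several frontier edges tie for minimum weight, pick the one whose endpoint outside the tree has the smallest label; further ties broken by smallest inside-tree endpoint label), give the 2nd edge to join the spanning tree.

Grow the tree from Sofia using Prim:
Step 1: frontier [Cairo Sofia 3, Oslo Sofia 11, Paris Sofia 11] → take Cairo Sofia (3); add Cairo.
Step 2: frontier [Cairo Oslo 2, Cairo Riga 20, Oslo Sofia 11, Paris Sofia 11] → take Cairo Oslo (2); add Oslo.
Step 3: frontier [Cairo Riga 20, Oslo Riga 1, Paris Sofia 11] → take Oslo Riga (1); add Riga.
Step 4: frontier [Paris Sofia 11] → take Paris Sofia (11); add Paris.
The 2nd edge added is Cairo Oslo.

Cairo-Oslo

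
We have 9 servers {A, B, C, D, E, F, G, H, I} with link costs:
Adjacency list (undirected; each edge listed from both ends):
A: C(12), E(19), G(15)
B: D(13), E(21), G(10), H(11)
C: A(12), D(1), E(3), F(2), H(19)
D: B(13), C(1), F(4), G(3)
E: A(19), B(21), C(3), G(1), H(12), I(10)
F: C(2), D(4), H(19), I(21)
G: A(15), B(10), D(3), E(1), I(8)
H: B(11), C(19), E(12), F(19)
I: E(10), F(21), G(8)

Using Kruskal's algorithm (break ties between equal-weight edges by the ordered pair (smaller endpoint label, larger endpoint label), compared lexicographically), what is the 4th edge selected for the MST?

C-E

Sort edges by weight, then run Kruskal:
C D (1): add — endpoints in different components.
E G (1): add — endpoints in different components.
C F (2): add — endpoints in different components.
C E (3): add — endpoints in different components.
D G (3): skip — D and G already connected.
D F (4): skip — D and F already connected.
G I (8): add — endpoints in different components.
B G (10): add — endpoints in different components.
E I (10): skip — E and I already connected.
B H (11): add — endpoints in different components.
A C (12): add — endpoints in different components.
The 4th edge added is C E.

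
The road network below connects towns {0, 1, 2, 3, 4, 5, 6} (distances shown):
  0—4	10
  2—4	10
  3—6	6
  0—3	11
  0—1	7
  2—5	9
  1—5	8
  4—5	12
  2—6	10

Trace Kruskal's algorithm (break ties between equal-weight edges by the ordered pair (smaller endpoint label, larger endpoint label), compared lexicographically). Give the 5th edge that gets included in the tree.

Sort edges by weight, then run Kruskal:
3—6 (6): add. Components now {0} {1} {2} {3,6} {4} {5}
0—1 (7): add. Components now {0,1} {2} {3,6} {4} {5}
1—5 (8): add. Components now {0,1,5} {2} {3,6} {4}
2—5 (9): add. Components now {0,1,2,5} {3,6} {4}
0—4 (10): add. Components now {0,1,2,4,5} {3,6}
2—4 (10): skip — 2 and 4 already connected.
2—6 (10): add. Components now {0,1,2,3,4,5,6}
The 5th edge added is 0—4.

0-4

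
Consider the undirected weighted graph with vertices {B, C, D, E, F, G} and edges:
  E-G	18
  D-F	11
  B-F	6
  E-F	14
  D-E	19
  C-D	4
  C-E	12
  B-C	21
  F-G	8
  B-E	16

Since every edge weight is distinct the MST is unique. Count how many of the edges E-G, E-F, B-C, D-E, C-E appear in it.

Kruskal: consider edges lightest-first.
C-D (4): add. Components now {B} {C,D} {E} {F} {G}
B-F (6): add. Components now {B,F} {C,D} {E} {G}
F-G (8): add. Components now {B,F,G} {C,D} {E}
D-F (11): add. Components now {B,C,D,F,G} {E}
C-E (12): add. Components now {B,C,D,E,F,G}
MST edge set: {C-D, B-F, F-G, D-F, C-E}.
Of the listed edges, {C-E} are in the MST → 1.

1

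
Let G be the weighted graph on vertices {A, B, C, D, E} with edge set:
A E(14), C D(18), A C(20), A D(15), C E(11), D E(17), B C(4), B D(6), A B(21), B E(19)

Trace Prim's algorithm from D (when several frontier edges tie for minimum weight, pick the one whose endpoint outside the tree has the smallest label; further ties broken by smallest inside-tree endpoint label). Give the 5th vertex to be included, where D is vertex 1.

Prim's algorithm from D:
Step 1: frontier [B D 6, A D 15, D E 17, C D 18] → take B D (6); add B.
Step 2: frontier [B C 4, B E 19, A B 21, A D 15, D E 17, C D 18] → take B C (4); add C.
Step 3: frontier [B E 19, A B 21, C E 11, A C 20, A D 15, D E 17] → take C E (11); add E.
Step 4: frontier [A B 21, A C 20, A D 15, A E 14] → take A E (14); add A.
Vertex order: D, B, C, E, A. The 5th vertex is A.

A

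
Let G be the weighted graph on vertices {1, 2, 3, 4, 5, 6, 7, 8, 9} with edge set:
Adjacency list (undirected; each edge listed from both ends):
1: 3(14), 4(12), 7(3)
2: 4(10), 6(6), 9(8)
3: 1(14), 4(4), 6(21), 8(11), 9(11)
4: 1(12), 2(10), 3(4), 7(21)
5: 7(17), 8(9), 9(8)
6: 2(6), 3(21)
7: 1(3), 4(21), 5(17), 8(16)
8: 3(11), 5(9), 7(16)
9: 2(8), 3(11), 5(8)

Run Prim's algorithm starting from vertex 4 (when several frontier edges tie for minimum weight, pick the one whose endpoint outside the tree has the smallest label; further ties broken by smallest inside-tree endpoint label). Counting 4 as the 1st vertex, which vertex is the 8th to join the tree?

1

Prim's algorithm from 4:
Step 1: cheapest edge leaving the tree is 3–4 (4); add 3.
Step 2: cheapest edge leaving the tree is 2–4 (10); add 2.
Step 3: cheapest edge leaving the tree is 2–6 (6); add 6.
Step 4: cheapest edge leaving the tree is 2–9 (8); add 9.
Step 5: cheapest edge leaving the tree is 5–9 (8); add 5.
Step 6: cheapest edge leaving the tree is 5–8 (9); add 8.
Step 7: cheapest edge leaving the tree is 1–4 (12); add 1.
Step 8: cheapest edge leaving the tree is 1–7 (3); add 7.
Vertex order: 4, 3, 2, 6, 9, 5, 8, 1, 7. The 8th vertex is 1.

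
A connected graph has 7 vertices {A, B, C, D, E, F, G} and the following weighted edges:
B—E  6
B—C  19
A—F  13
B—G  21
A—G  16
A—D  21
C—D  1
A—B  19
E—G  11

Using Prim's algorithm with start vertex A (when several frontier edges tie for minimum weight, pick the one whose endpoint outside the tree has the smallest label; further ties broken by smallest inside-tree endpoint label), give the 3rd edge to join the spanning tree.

Prim, starting at A.
Step 1: frontier [A—F 13, A—G 16, A—B 19, A—D 21] → take A—F (13); add F.
Step 2: frontier [A—G 16, A—B 19, A—D 21] → take A—G (16); add G.
Step 3: frontier [A—B 19, A—D 21, E—G 11, B—G 21] → take E—G (11); add E.
Step 4: frontier [A—B 19, A—D 21, B—E 6, B—G 21] → take B—E (6); add B.
Step 5: frontier [A—D 21, B—C 19] → take B—C (19); add C.
Step 6: frontier [A—D 21, C—D 1] → take C—D (1); add D.
The 3rd edge added is E—G.

E-G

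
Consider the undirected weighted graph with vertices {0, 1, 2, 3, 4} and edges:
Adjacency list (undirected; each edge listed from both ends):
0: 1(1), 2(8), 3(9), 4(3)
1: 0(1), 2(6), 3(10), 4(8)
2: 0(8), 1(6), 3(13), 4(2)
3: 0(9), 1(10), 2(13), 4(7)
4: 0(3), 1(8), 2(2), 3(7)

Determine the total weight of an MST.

Prim, starting at 0.
Step 1: cheapest edge leaving the tree is 0—1 (1); add 1.
Step 2: cheapest edge leaving the tree is 0—4 (3); add 4.
Step 3: cheapest edge leaving the tree is 2—4 (2); add 2.
Step 4: cheapest edge leaving the tree is 3—4 (7); add 3.
MST edges: 0—1, 0—4, 2—4, 3—4; total weight 1+3+2+7 = 13.

13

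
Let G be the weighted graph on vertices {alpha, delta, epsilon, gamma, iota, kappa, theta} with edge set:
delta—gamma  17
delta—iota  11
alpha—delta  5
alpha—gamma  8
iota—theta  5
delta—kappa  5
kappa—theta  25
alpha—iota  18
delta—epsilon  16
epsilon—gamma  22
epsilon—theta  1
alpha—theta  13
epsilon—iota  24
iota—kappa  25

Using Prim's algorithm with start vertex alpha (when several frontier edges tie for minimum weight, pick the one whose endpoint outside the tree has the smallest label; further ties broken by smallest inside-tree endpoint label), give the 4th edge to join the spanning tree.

Prim's algorithm from alpha:
Step 1: cheapest edge leaving the tree is alpha—delta (5); add delta.
Step 2: cheapest edge leaving the tree is delta—kappa (5); add kappa.
Step 3: cheapest edge leaving the tree is alpha—gamma (8); add gamma.
Step 4: cheapest edge leaving the tree is delta—iota (11); add iota.
Step 5: cheapest edge leaving the tree is iota—theta (5); add theta.
Step 6: cheapest edge leaving the tree is epsilon—theta (1); add epsilon.
The 4th edge added is delta—iota.

delta-iota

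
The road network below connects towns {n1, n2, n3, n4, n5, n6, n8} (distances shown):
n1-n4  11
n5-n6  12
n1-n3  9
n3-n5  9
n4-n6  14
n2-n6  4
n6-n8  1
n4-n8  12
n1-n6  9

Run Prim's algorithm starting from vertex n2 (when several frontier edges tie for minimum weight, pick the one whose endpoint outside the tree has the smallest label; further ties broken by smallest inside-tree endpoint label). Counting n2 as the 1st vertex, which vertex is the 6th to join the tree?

n5

Grow the tree from n2 using Prim:
Step 1: frontier [n2-n6 4] → take n2-n6 (4); add n6.
Step 2: frontier [n6-n8 1, n1-n6 9, n5-n6 12, n4-n6 14] → take n6-n8 (1); add n8.
Step 3: frontier [n1-n6 9, n5-n6 12, n4-n6 14, n4-n8 12] → take n1-n6 (9); add n1.
Step 4: frontier [n1-n3 9, n1-n4 11, n5-n6 12, n4-n6 14, n4-n8 12] → take n1-n3 (9); add n3.
Step 5: frontier [n1-n4 11, n3-n5 9, n5-n6 12, n4-n6 14, n4-n8 12] → take n3-n5 (9); add n5.
Step 6: frontier [n1-n4 11, n4-n6 14, n4-n8 12] → take n1-n4 (11); add n4.
Vertex order: n2, n6, n8, n1, n3, n5, n4. The 6th vertex is n5.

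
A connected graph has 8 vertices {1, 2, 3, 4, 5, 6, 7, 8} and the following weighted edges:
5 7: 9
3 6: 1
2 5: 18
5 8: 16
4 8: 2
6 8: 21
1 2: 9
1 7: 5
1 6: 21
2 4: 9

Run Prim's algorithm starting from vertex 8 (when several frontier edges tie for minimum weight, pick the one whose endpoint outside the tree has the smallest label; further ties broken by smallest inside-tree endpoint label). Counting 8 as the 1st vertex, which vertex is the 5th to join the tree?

Prim's algorithm from 8:
Step 1: frontier [4 8 2, 5 8 16, 6 8 21] → take 4 8 (2); add 4.
Step 2: frontier [2 4 9, 5 8 16, 6 8 21] → take 2 4 (9); add 2.
Step 3: frontier [1 2 9, 2 5 18, 5 8 16, 6 8 21] → take 1 2 (9); add 1.
Step 4: frontier [1 7 5, 1 6 21, 2 5 18, 5 8 16, 6 8 21] → take 1 7 (5); add 7.
Step 5: frontier [1 6 21, 2 5 18, 5 7 9, 5 8 16, 6 8 21] → take 5 7 (9); add 5.
Step 6: frontier [1 6 21, 6 8 21] → take 1 6 (21); add 6.
Step 7: frontier [3 6 1] → take 3 6 (1); add 3.
Vertex order: 8, 4, 2, 1, 7, 5, 6, 3. The 5th vertex is 7.

7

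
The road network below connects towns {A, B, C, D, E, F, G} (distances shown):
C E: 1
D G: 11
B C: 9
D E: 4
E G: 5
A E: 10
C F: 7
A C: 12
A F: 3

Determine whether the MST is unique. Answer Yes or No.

Yes

Kruskal: consider edges lightest-first.
C E (1): add — endpoints in different components.
A F (3): add — endpoints in different components.
D E (4): add — endpoints in different components.
E G (5): add — endpoints in different components.
C F (7): add — endpoints in different components.
B C (9): add — endpoints in different components.
Every non-tree edge has weight strictly greater than the heaviest edge on the tree path between its endpoints, so the MST is unique.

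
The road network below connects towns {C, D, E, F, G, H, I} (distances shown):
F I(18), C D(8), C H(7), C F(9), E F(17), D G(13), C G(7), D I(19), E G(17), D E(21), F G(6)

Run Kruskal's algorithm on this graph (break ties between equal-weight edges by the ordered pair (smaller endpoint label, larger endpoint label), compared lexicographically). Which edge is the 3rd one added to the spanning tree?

Kruskal: consider edges lightest-first.
F G (6): add. Components now {C} {D} {E} {F,G} {H} {I}
C G (7): add. Components now {C,F,G} {D} {E} {H} {I}
C H (7): add. Components now {C,F,G,H} {D} {E} {I}
C D (8): add. Components now {C,D,F,G,H} {E} {I}
C F (9): skip — C and F already connected.
D G (13): skip — D and G already connected.
E F (17): add. Components now {C,D,E,F,G,H} {I}
E G (17): skip — E and G already connected.
F I (18): add. Components now {C,D,E,F,G,H,I}
The 3rd edge added is C H.

C-H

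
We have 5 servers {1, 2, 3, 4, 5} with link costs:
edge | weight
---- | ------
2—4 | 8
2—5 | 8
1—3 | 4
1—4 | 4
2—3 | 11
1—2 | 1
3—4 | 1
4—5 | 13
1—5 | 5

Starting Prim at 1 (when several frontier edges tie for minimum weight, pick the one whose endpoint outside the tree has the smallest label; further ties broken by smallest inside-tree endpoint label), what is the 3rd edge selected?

Grow the tree from 1 using Prim:
Step 1: cheapest edge leaving the tree is 1—2 (1); add 2.
Step 2: cheapest edge leaving the tree is 1—3 (4); add 3.
Step 3: cheapest edge leaving the tree is 3—4 (1); add 4.
Step 4: cheapest edge leaving the tree is 1—5 (5); add 5.
The 3rd edge added is 3—4.

3-4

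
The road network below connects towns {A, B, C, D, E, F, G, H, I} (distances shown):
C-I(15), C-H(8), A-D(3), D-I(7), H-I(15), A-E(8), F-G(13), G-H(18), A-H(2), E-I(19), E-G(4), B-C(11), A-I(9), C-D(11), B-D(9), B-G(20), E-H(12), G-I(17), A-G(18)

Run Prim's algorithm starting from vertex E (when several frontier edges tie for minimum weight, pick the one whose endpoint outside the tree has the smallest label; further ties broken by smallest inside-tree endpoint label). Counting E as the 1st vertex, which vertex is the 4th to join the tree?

H

Grow the tree from E using Prim:
Step 1: cheapest edge leaving the tree is E-G (4); add G.
Step 2: cheapest edge leaving the tree is A-E (8); add A.
Step 3: cheapest edge leaving the tree is A-H (2); add H.
Step 4: cheapest edge leaving the tree is A-D (3); add D.
Step 5: cheapest edge leaving the tree is D-I (7); add I.
Step 6: cheapest edge leaving the tree is C-H (8); add C.
Step 7: cheapest edge leaving the tree is B-D (9); add B.
Step 8: cheapest edge leaving the tree is F-G (13); add F.
Vertex order: E, G, A, H, D, I, C, B, F. The 4th vertex is H.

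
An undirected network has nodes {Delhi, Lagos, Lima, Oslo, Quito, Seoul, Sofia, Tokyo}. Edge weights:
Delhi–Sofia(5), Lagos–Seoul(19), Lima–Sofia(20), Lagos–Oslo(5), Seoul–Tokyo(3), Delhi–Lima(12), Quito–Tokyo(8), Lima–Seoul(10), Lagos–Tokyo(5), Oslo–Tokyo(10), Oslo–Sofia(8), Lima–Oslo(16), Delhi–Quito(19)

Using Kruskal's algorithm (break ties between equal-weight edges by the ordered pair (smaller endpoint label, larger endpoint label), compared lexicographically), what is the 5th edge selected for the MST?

Oslo-Sofia

Kruskal's algorithm — process edges by increasing weight (ties by edge label):
Seoul–Tokyo (3): add — endpoints in different components.
Delhi–Sofia (5): add — endpoints in different components.
Lagos–Oslo (5): add — endpoints in different components.
Lagos–Tokyo (5): add — endpoints in different components.
Oslo–Sofia (8): add — endpoints in different components.
Quito–Tokyo (8): add — endpoints in different components.
Lima–Seoul (10): add — endpoints in different components.
The 5th edge added is Oslo–Sofia.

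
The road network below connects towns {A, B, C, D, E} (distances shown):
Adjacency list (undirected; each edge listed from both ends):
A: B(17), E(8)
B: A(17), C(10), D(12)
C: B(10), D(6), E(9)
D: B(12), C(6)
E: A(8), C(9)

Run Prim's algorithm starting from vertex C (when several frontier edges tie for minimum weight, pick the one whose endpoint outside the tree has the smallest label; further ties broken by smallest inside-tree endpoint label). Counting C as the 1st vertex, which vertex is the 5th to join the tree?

B

Grow the tree from C using Prim:
Step 1: cheapest edge leaving the tree is C D (6); add D.
Step 2: cheapest edge leaving the tree is C E (9); add E.
Step 3: cheapest edge leaving the tree is A E (8); add A.
Step 4: cheapest edge leaving the tree is B C (10); add B.
Vertex order: C, D, E, A, B. The 5th vertex is B.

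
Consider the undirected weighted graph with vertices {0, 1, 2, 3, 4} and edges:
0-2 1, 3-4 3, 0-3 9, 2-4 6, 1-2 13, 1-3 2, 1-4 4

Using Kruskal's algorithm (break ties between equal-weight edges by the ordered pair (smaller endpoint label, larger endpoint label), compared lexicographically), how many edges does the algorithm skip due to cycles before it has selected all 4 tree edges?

1

Sort edges by weight, then run Kruskal:
0-2 (1): add — endpoints in different components.
1-3 (2): add — endpoints in different components.
3-4 (3): add — endpoints in different components.
1-4 (4): skip — 1 and 4 already connected.
2-4 (6): add — endpoints in different components.
Edges rejected before the tree was complete: 1.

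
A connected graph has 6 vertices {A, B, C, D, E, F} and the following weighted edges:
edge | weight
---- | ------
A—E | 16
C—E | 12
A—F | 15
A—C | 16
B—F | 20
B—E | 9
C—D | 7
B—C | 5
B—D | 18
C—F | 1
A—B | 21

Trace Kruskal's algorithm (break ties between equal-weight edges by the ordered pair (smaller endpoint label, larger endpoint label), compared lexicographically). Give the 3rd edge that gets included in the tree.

Sort edges by weight, then run Kruskal:
C—F (1): add — endpoints in different components.
B—C (5): add — endpoints in different components.
C—D (7): add — endpoints in different components.
B—E (9): add — endpoints in different components.
C—E (12): skip — C and E already connected.
A—F (15): add — endpoints in different components.
The 3rd edge added is C—D.

C-D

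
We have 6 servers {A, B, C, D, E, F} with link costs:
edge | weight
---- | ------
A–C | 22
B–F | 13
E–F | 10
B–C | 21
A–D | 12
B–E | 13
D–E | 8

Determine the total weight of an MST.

Kruskal: consider edges lightest-first.
D–E (8): add. Components now {A} {B} {C} {D,E} {F}
E–F (10): add. Components now {A} {B} {C} {D,E,F}
A–D (12): add. Components now {A,D,E,F} {B} {C}
B–E (13): add. Components now {A,B,D,E,F} {C}
B–F (13): skip — B and F already connected.
B–C (21): add. Components now {A,B,C,D,E,F}
MST edges: D–E, E–F, A–D, B–E, B–C; total weight 8+10+12+13+21 = 64.

64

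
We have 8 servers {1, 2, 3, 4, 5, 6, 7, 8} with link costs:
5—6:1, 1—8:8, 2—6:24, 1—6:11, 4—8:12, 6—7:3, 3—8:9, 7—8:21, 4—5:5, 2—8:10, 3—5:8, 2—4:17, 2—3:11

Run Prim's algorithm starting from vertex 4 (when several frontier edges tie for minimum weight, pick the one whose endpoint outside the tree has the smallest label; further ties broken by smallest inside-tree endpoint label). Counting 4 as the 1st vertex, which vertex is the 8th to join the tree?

2

Grow the tree from 4 using Prim:
Step 1: cheapest edge leaving the tree is 4—5 (5); add 5.
Step 2: cheapest edge leaving the tree is 5—6 (1); add 6.
Step 3: cheapest edge leaving the tree is 6—7 (3); add 7.
Step 4: cheapest edge leaving the tree is 3—5 (8); add 3.
Step 5: cheapest edge leaving the tree is 3—8 (9); add 8.
Step 6: cheapest edge leaving the tree is 1—8 (8); add 1.
Step 7: cheapest edge leaving the tree is 2—8 (10); add 2.
Vertex order: 4, 5, 6, 7, 3, 8, 1, 2. The 8th vertex is 2.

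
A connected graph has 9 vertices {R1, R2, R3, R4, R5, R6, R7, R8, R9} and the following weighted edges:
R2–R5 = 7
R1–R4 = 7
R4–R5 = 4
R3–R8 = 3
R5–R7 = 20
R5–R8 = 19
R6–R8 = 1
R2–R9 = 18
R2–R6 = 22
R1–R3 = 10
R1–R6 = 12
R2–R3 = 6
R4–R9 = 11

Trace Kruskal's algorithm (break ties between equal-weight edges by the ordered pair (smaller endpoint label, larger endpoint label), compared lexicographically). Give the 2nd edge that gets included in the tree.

Sort edges by weight, then run Kruskal:
R6–R8 (1): add — endpoints in different components.
R3–R8 (3): add — endpoints in different components.
R4–R5 (4): add — endpoints in different components.
R2–R3 (6): add — endpoints in different components.
R1–R4 (7): add — endpoints in different components.
R2–R5 (7): add — endpoints in different components.
R1–R3 (10): skip — R1 and R3 already connected.
R4–R9 (11): add — endpoints in different components.
R1–R6 (12): skip — R1 and R6 already connected.
R2–R9 (18): skip — R9 and R2 already connected.
R5–R8 (19): skip — R8 and R5 already connected.
R5–R7 (20): add — endpoints in different components.
The 2nd edge added is R3–R8.

R3-R8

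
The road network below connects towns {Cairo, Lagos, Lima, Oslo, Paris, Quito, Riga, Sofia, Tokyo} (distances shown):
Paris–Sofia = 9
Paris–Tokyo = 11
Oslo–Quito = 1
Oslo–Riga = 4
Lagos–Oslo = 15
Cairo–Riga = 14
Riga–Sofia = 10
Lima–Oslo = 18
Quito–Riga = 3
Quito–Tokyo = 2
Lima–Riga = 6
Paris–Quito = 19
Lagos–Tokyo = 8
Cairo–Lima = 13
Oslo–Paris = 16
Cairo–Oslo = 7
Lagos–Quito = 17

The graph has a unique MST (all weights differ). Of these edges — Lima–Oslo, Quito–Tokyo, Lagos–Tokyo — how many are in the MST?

Kruskal: consider edges lightest-first.
Oslo–Quito (1): add — endpoints in different components.
Quito–Tokyo (2): add — endpoints in different components.
Quito–Riga (3): add — endpoints in different components.
Oslo–Riga (4): skip — Oslo and Riga already connected.
Lima–Riga (6): add — endpoints in different components.
Cairo–Oslo (7): add — endpoints in different components.
Lagos–Tokyo (8): add — endpoints in different components.
Paris–Sofia (9): add — endpoints in different components.
Riga–Sofia (10): add — endpoints in different components.
MST edge set: {Oslo–Quito, Quito–Tokyo, Quito–Riga, Lima–Riga, Cairo–Oslo, Lagos–Tokyo, Paris–Sofia, Riga–Sofia}.
Of the listed edges, {Quito–Tokyo, Lagos–Tokyo} are in the MST → 2.

2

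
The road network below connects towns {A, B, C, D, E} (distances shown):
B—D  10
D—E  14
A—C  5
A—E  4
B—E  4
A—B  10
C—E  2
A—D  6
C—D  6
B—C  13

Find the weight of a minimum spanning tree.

Kruskal: consider edges lightest-first.
C—E (2): add — endpoints in different components.
A—E (4): add — endpoints in different components.
B—E (4): add — endpoints in different components.
A—C (5): skip — A and C already connected.
A—D (6): add — endpoints in different components.
MST edges: C—E, A—E, B—E, A—D; total weight 2+4+4+6 = 16.

16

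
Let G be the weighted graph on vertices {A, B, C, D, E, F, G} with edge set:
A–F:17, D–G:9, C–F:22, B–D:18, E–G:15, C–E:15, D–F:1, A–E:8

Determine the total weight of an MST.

66

Sort edges by weight, then run Kruskal:
D–F (1): add. Components now {A} {B} {C} {D,F} {E} {G}
A–E (8): add. Components now {A,E} {B} {C} {D,F} {G}
D–G (9): add. Components now {A,E} {B} {C} {D,F,G}
C–E (15): add. Components now {A,C,E} {B} {D,F,G}
E–G (15): add. Components now {A,C,D,E,F,G} {B}
A–F (17): skip — A and F already connected.
B–D (18): add. Components now {A,B,C,D,E,F,G}
MST edges: D–F, A–E, D–G, C–E, E–G, B–D; total weight 1+8+9+15+15+18 = 66.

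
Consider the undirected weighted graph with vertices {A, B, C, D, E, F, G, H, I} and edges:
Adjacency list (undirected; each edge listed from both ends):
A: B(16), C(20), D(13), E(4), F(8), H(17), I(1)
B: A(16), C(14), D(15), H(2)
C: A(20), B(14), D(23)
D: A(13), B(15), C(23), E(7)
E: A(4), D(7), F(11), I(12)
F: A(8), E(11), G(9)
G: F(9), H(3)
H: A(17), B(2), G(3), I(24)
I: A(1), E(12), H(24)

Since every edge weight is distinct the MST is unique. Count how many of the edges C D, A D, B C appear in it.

Kruskal: consider edges lightest-first.
A I (1): add — endpoints in different components.
B H (2): add — endpoints in different components.
G H (3): add — endpoints in different components.
A E (4): add — endpoints in different components.
D E (7): add — endpoints in different components.
A F (8): add — endpoints in different components.
F G (9): add — endpoints in different components.
E F (11): skip — E and F already connected.
E I (12): skip — E and I already connected.
A D (13): skip — A and D already connected.
B C (14): add — endpoints in different components.
MST edge set: {A I, B H, G H, A E, D E, A F, F G, B C}.
Of the listed edges, {B C} are in the MST → 1.

1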